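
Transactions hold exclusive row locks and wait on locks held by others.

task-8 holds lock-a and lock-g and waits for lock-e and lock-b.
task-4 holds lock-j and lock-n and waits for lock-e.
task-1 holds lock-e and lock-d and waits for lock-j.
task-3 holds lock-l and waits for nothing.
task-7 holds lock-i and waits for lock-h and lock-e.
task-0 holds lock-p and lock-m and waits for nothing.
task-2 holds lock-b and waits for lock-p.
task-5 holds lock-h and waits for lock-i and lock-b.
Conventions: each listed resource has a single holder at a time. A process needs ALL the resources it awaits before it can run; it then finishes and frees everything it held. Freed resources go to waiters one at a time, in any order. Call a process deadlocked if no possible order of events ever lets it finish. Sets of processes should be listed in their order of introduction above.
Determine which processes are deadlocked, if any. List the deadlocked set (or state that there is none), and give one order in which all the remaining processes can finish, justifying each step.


Deadlocked set: task-8, task-4, task-1, task-7 and task-5.
Key observation: nobody on the ring task-1 -> task-4 -> task-1 can start until another member finishes, which never happens; task-7 and task-5 are caught in further circular waits and task-8 waits into the deadlock from upstream.
One completion order for the rest: task-3, task-0, task-2.
Step-by-step check:
  run task-3 (it waits on nothing); releases lock-l
  run task-0 (it waits on nothing); releases lock-p and lock-m
  task-2: everything it awaited (lock-p) is free; runs, freeing lock-b


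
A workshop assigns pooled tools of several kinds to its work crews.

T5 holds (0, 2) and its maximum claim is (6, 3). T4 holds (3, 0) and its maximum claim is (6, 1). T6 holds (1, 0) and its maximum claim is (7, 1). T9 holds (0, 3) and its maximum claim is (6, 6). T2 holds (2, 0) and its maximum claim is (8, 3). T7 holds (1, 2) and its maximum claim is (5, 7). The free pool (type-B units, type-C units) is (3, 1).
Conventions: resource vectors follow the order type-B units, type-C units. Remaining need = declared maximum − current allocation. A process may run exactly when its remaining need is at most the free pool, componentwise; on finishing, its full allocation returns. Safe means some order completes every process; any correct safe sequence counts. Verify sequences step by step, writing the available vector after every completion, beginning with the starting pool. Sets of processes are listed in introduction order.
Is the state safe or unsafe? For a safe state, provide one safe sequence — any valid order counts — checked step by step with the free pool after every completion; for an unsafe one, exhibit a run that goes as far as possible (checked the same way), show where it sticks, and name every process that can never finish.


The state is SAFE; one workable sequence: T4, T6, T5, T2, T9, T7.
Key observation: the order's first zero-slack moment is T4 ((3, 1) needed, (3, 1) free — a requested resource with nothing to spare).
Walking it through:
  pool = (3, 1)
  run T4 (needs (3, 1), free (3, 1)); after release of (3, 0) the pool is (6, 1)
  run T6 (needs (6, 1), free (6, 1)); after release of (1, 0) the pool is (7, 1)
  run T5 (needs (6, 1), free (7, 1)); after release of (0, 2) the pool is (7, 3)
  run T2 (needs (6, 3), free (7, 3)); after release of (2, 0) the pool is (9, 3)
  run T9 (needs (6, 3), free (9, 3)); after release of (0, 3) the pool is (9, 6)
  run T7 (needs (4, 5), free (9, 6)); after release of (1, 2) the pool is (10, 8)


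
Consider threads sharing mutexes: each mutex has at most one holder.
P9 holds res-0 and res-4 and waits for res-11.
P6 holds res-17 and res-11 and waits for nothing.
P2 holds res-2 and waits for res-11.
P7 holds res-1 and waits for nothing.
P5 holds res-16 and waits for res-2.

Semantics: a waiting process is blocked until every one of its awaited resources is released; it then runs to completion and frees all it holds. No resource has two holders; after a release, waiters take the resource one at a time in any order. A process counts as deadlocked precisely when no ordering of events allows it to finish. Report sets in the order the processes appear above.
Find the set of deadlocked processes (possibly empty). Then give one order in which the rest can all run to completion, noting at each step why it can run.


No process is deadlocked.
Key observation: no waiting chain loops back on itself — every chain ends at a process that waits on nothing, so everyone eventually runs.
A valid finishing order for the others: P7, P6, P2, P5, P9.
Check, step by step:
  P7: no waits; runs immediately, freeing res-1
  P6: no waits; runs immediately, freeing res-17 and res-11
  P2 waits on res-11 — all released -> runs and releases res-2
  P5 waits on res-2 — all released -> runs and releases res-16
  P9 waits on res-11 — all released -> runs and releases res-0 and res-4


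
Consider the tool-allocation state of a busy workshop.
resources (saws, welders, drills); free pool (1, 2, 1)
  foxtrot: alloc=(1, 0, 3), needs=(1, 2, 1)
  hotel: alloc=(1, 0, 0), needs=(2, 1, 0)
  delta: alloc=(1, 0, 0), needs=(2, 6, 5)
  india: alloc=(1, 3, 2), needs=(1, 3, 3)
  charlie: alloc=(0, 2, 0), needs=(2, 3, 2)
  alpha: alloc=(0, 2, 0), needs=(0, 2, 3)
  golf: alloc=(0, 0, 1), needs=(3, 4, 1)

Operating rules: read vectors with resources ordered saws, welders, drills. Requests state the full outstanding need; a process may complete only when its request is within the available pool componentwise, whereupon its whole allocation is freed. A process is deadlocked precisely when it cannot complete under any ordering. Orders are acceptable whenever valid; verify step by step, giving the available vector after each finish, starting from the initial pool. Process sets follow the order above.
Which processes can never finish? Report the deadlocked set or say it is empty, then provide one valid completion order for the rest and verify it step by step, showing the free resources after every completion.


The deadlocked set is empty.
Key observation: beginning at foxtrot, releases accumulate fast enough that every process eventually fits.
The rest can finish in the order foxtrot, alpha, india, hotel, golf, delta, charlie. Check, step by step:
  pool = (1, 2, 1)
  foxtrot needs (1, 2, 1) <= (1, 2, 1) -> finishes; pool += (1, 0, 3) = (2, 2, 4)
  alpha needs (0, 2, 3) <= (2, 2, 4) -> finishes; pool += (0, 2, 0) = (2, 4, 4)
  india needs (1, 3, 3) <= (2, 4, 4) -> finishes; pool += (1, 3, 2) = (3, 7, 6)
  hotel needs (2, 1, 0) <= (3, 7, 6) -> finishes; pool += (1, 0, 0) = (4, 7, 6)
  golf needs (3, 4, 1) <= (4, 7, 6) -> finishes; pool += (0, 0, 1) = (4, 7, 7)
  delta needs (2, 6, 5) <= (4, 7, 7) -> finishes; pool += (1, 0, 0) = (5, 7, 7)
  charlie needs (2, 3, 2) <= (5, 7, 7) -> finishes; pool += (0, 2, 0) = (5, 9, 7)


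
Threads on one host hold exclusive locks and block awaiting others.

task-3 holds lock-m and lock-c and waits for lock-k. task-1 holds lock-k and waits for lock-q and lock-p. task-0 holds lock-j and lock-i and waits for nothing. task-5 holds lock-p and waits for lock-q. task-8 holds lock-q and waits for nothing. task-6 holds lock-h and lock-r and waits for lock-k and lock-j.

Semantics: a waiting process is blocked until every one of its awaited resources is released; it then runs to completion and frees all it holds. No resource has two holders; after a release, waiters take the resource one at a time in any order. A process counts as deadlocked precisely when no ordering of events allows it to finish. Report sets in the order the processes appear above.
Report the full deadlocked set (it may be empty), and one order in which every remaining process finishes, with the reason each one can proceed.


No process is deadlocked.
Key observation: the wait relation is loop-free; peeling off processes with no waits unwinds the whole state.
A valid finishing order for the others: task-8, task-0, task-5, task-1, task-3, task-6.
Step-by-step check:
  run task-8 (it waits on nothing); releases lock-q
  run task-0 (it waits on nothing); releases lock-j and lock-i
  run task-5 (all its waits — lock-q — are resolved); releases lock-p
  run task-1 (all its waits — lock-q and lock-p — are resolved); releases lock-k
  run task-3 (all its waits — lock-k — are resolved); releases lock-m and lock-c
  run task-6 (all its waits — lock-k and lock-j — are resolved); releases lock-h and lock-r


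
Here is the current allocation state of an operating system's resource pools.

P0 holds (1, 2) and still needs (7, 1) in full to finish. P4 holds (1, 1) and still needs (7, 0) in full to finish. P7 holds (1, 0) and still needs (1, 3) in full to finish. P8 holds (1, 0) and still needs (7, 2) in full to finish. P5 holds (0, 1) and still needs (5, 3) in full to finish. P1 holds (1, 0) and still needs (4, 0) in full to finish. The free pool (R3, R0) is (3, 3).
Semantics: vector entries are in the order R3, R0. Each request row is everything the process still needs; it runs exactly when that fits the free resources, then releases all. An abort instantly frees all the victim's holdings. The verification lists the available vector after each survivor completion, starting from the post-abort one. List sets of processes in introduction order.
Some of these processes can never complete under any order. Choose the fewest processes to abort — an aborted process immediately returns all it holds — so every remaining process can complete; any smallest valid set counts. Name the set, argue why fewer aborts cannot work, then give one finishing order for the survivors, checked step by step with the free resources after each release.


Minimum abort set: P0 and P4.
Key observation: P8 had no path to completion before; after the abort of P0 and P4 ((2, 3) returned), step 3 is where it fits.
Minimality, checking each single-abort alternative: P0 alone leaves P4 blocked (short on R3); P4 alone leaves P0 blocked (short on R3); P7 alone leaves P0 blocked (short on R3); P8 alone leaves P0 blocked (short on R3); P5 alone leaves P0 blocked (short on R3); P1 alone leaves P0 blocked (short on R3).
Survivors finish in the order: P7, P1, P8, P5. Check, step by step (pool after the aborts first):
  pool = (5, 6)
  P7 needs (1, 3) <= (5, 6) -> finishes; pool += (1, 0) = (6, 6)
  P1 needs (4, 0) <= (6, 6) -> finishes; pool += (1, 0) = (7, 6)
  P8 needs (7, 2) <= (7, 6) -> finishes; pool += (1, 0) = (8, 6)
  P5 needs (5, 3) <= (8, 6) -> finishes; pool += (0, 1) = (8, 7)


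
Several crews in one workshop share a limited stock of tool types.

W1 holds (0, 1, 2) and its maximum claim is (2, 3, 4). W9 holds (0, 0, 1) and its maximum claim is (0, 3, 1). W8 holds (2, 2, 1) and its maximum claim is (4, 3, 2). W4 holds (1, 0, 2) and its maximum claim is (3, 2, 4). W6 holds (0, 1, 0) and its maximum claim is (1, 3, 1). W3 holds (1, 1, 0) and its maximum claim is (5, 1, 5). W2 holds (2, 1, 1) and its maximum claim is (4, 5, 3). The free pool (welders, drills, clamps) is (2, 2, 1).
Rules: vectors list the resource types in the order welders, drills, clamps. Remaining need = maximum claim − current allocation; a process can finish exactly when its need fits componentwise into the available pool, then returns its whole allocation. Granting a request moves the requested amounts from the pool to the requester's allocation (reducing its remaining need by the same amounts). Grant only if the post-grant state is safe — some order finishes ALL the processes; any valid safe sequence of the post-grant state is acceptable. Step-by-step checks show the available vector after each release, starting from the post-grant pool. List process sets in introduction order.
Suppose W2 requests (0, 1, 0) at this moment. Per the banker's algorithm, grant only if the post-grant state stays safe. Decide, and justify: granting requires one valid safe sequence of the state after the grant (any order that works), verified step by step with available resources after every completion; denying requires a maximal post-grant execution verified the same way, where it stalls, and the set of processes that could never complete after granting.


GRANT — the state after the grant stays safe, e.g. via W8, W1, W4, W2, W6, W9, W3.
Key observation: granting shrinks the pool to (2, 1, 1), yet W8 still fits and the chain goes through.
Step-by-step check of the post-grant state:
  pool = (2, 1, 1)
  W8: need (2, 1, 1) fits (2, 1, 1); releases (2, 2, 1), pool now (4, 3, 2)
  W1: need (2, 2, 2) fits (4, 3, 2); releases (0, 1, 2), pool now (4, 4, 4)
  W4: need (2, 2, 2) fits (4, 4, 4); releases (1, 0, 2), pool now (5, 4, 6)
  W2: need (2, 3, 2) fits (5, 4, 6); releases (2, 2, 1), pool now (7, 6, 7)
  W6: need (1, 2, 1) fits (7, 6, 7); releases (0, 1, 0), pool now (7, 7, 7)
  W9: need (0, 3, 0) fits (7, 7, 7); releases (0, 0, 1), pool now (7, 7, 8)
  W3: need (4, 0, 5) fits (7, 7, 8); releases (1, 1, 0), pool now (8, 8, 8)


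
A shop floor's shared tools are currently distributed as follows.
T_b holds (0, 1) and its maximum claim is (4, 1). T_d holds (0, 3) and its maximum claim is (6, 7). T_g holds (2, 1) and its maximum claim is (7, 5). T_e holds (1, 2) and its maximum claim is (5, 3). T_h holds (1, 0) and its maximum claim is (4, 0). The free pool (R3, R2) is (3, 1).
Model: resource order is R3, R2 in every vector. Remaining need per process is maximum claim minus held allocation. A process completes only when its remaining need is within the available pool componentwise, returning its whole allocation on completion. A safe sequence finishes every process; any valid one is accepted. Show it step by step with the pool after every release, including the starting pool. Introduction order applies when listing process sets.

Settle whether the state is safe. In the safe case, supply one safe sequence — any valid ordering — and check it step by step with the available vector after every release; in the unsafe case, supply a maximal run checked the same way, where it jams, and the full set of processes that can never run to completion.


The state is SAFE; one workable sequence: T_h, T_b, T_e, T_g, T_d.
Key observation: T_h is the earliest step where a requested resource binds exactly: need (3, 0), pool (3, 1) at its turn.
Check, step by step:
  pool = (3, 1)
  T_h needs (3, 0) <= (3, 1) -> finishes; pool += (1, 0) = (4, 1)
  T_b needs (4, 0) <= (4, 1) -> finishes; pool += (0, 1) = (4, 2)
  T_e needs (4, 1) <= (4, 2) -> finishes; pool += (1, 2) = (5, 4)
  T_g needs (5, 4) <= (5, 4) -> finishes; pool += (2, 1) = (7, 5)
  T_d needs (6, 4) <= (7, 5) -> finishes; pool += (0, 3) = (7, 8)


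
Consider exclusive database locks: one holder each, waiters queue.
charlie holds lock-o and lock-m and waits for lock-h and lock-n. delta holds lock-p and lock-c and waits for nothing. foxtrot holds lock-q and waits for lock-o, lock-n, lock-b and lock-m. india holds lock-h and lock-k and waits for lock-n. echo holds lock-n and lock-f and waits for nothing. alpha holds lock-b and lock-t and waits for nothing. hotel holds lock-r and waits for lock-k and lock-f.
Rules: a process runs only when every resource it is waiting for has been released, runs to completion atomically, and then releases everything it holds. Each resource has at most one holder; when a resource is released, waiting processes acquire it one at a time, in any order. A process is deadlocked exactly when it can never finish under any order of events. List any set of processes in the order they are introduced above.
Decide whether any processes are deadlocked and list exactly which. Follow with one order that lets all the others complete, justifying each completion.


The deadlocked set is empty.
Key observation: although several processes wait, no cycle exists — each chain bottoms out at a free runner.
One completion order for the rest: echo, india, delta, charlie, alpha, hotel, foxtrot.
Check, step by step:
  echo waits on nothing -> runs at once and releases lock-n and lock-f
  india waits on lock-n — all released -> runs and releases lock-h and lock-k
  delta waits on nothing -> runs at once and releases lock-p and lock-c
  charlie waits on lock-h and lock-n — all released -> runs and releases lock-o and lock-m
  alpha waits on nothing -> runs at once and releases lock-b and lock-t
  hotel waits on lock-k and lock-f — all released -> runs and releases lock-r
  foxtrot waits on lock-o, lock-n, lock-b and lock-m — all released -> runs and releases lock-q


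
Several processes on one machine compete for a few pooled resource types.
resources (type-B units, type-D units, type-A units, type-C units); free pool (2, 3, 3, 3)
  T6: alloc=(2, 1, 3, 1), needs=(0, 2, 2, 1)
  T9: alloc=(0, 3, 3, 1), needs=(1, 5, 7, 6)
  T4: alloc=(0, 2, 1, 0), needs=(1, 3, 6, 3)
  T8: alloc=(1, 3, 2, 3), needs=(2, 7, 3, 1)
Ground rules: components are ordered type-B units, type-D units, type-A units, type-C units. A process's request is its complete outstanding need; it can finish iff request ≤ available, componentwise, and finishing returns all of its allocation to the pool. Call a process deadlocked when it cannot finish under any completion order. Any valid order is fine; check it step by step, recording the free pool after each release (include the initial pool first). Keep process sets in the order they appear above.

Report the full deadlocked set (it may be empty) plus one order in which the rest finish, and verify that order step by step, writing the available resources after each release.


The deadlocked set is T9 and T8.
Key observation: after T6, T4 the pool peaks at (4, 6, 7, 4), and each blocked process is short somewhere: T9 on type-C units; T8 on type-D units.
A valid finishing order for the others: T6, T4. Verifying each step:
  pool = (2, 3, 3, 3)
  run T6 (needs (0, 2, 2, 1), free (2, 3, 3, 3)); after release of (2, 1, 3, 1) the pool is (4, 4, 6, 4)
  run T4 (needs (1, 3, 6, 3), free (4, 4, 6, 4)); after release of (0, 2, 1, 0) the pool is (4, 6, 7, 4)
The stuck group stays short no matter what:
  T9 cannot run: need (1, 5, 7, 6) vs free (4, 6, 7, 4) (insufficient type-C units)
  T8 cannot run: need (2, 7, 3, 1) vs free (4, 6, 7, 4) (insufficient type-D units)


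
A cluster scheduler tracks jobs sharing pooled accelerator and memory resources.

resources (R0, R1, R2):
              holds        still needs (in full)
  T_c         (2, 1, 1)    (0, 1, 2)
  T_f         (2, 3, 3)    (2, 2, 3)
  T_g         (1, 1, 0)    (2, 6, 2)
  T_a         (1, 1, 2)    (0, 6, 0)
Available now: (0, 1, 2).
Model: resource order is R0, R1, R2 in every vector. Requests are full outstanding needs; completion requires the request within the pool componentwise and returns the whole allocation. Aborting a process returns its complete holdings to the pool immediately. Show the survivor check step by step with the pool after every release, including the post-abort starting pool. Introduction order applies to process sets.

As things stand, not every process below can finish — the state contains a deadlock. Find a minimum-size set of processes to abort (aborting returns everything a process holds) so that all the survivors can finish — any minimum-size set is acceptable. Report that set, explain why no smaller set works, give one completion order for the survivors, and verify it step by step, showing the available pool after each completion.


Minimum abort set: T_a.
Key observation: aborting T_a returns (1, 1, 2), and T_g — hopeless before — runs at step 3 with the returned capacity in the pool.
Why nothing smaller works: aborting no one leaves the state deadlocked as given.
Survivors finish in the order: T_c, T_f, T_g. Check, step by step (pool after the aborts first):
  pool = (1, 2, 4)
  T_c: need (0, 1, 2) fits (1, 2, 4); releases (2, 1, 1), pool now (3, 3, 5)
  T_f: need (2, 2, 3) fits (3, 3, 5); releases (2, 3, 3), pool now (5, 6, 8)
  T_g: need (2, 6, 2) fits (5, 6, 8); releases (1, 1, 0), pool now (6, 7, 8)


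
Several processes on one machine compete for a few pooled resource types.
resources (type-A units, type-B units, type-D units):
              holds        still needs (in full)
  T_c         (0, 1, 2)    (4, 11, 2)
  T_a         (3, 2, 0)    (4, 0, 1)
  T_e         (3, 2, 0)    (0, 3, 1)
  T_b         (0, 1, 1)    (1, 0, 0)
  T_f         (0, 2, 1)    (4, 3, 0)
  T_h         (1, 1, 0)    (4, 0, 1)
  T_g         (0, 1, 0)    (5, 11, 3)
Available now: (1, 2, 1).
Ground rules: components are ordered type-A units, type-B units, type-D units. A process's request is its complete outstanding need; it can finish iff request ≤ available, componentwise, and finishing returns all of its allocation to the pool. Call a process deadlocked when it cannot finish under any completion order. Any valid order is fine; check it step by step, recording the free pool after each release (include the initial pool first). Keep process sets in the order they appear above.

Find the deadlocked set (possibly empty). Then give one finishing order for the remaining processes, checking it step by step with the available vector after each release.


Deadlocked set: T_c and T_g.
Key observation: no order helps: past T_b, T_e, T_h, T_f, T_a, the free pool tops out at (8, 10, 3), below what each blocked process needs in type-B units.
A valid finishing order for the others: T_b, T_e, T_h, T_f, T_a. Verifying each step:
  pool = (1, 2, 1)
  T_b: need (1, 0, 0) fits (1, 2, 1); releases (0, 1, 1), pool now (1, 3, 2)
  T_e: need (0, 3, 1) fits (1, 3, 2); releases (3, 2, 0), pool now (4, 5, 2)
  T_h: need (4, 0, 1) fits (4, 5, 2); releases (1, 1, 0), pool now (5, 6, 2)
  T_f: need (4, 3, 0) fits (5, 6, 2); releases (0, 2, 1), pool now (5, 8, 3)
  T_a: need (4, 0, 1) fits (5, 8, 3); releases (3, 2, 0), pool now (8, 10, 3)
The blocked processes can never fit:
  blocked: T_c wants (4, 11, 2), pool (8, 10, 3) — not enough type-B units
  blocked: T_g wants (5, 11, 3), pool (8, 10, 3) — not enough type-B units


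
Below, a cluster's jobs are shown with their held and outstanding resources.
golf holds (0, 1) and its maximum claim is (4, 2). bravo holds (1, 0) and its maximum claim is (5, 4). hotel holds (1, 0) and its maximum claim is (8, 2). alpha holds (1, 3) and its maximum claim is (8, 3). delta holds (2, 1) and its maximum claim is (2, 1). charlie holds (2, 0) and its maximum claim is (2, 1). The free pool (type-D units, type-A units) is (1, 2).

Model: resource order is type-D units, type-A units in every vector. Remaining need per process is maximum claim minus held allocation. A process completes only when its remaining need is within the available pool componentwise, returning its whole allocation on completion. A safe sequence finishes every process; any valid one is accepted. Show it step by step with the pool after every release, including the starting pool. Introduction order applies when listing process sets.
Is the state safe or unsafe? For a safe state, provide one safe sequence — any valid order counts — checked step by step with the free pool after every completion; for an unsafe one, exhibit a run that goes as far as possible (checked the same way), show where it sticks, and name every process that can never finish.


UNSAFE.
Key observation: once charlie, delta, golf, bravo finish, the pool peaks at (6, 4) — and every remaining process still needs more type-D units than that.
The run charlie, delta, golf, bravo cannot be extended any further. Verifying each step:
  pool = (1, 2)
  charlie: need (0, 1) fits (1, 2); releases (2, 0), pool now (3, 2)
  delta: need (0, 0) fits (3, 2); releases (2, 1), pool now (5, 3)
  golf: need (4, 1) fits (5, 3); releases (0, 1), pool now (5, 4)
  bravo: need (4, 4) fits (5, 4); releases (1, 0), pool now (6, 4)
  hotel cannot run: need (7, 2) vs free (6, 4) (insufficient type-D units)
  alpha cannot run: need (7, 0) vs free (6, 4) (insufficient type-D units)
Processes that can never finish: hotel and alpha.


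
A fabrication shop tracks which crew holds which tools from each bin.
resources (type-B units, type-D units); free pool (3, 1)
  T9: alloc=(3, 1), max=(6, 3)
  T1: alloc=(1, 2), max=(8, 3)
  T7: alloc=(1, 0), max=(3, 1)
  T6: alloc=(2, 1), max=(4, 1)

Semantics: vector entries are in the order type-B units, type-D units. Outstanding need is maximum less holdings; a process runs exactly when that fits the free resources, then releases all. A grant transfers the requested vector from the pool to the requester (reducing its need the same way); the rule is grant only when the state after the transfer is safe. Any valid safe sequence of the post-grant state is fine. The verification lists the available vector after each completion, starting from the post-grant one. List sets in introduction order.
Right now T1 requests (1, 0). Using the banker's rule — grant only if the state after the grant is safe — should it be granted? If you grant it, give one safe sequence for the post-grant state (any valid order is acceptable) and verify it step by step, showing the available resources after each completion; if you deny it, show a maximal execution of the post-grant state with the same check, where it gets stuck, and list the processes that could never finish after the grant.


GRANT: granting preserves safety; a valid post-grant sequence is T6, T7, T9, T1.
Key observation: the transfer keeps a workable pool ((2, 1)); T6 starts the safe sequence.
Verifying the post-grant state step by step:
  pool = (2, 1)
  T6: need (2, 0) fits (2, 1); releases (2, 1), pool now (4, 2)
  T7: need (2, 1) fits (4, 2); releases (1, 0), pool now (5, 2)
  T9: need (3, 2) fits (5, 2); releases (3, 1), pool now (8, 3)
  T1: need (6, 1) fits (8, 3); releases (2, 2), pool now (10, 5)


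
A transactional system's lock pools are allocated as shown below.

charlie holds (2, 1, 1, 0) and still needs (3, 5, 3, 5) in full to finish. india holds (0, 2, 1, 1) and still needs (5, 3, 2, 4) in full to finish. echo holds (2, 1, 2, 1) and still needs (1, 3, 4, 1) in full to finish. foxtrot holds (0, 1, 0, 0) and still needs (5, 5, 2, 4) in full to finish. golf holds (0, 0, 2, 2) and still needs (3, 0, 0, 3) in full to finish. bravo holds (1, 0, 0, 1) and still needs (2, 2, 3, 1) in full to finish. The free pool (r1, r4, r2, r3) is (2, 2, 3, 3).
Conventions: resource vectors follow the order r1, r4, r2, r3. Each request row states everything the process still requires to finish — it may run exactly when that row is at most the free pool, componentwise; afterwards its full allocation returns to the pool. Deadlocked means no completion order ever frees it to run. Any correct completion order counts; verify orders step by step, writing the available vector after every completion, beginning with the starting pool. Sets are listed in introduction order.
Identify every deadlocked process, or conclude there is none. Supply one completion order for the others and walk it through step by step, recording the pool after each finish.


Deadlocked: charlie, india, echo and foxtrot.
Key observation: no order helps: past bravo, golf, the free pool tops out at (3, 2, 5, 6), below what each blocked process needs in r4.
A valid finishing order for the others: bravo, golf. Verifying each step:
  pool = (2, 2, 3, 3)
  bravo needs (2, 2, 3, 1) <= (2, 2, 3, 3) -> finishes; pool += (1, 0, 0, 1) = (3, 2, 3, 4)
  golf needs (3, 0, 0, 3) <= (3, 2, 3, 4) -> finishes; pool += (0, 0, 2, 2) = (3, 2, 5, 6)
The stuck group stays short no matter what:
  charlie cannot run: need (3, 5, 3, 5) vs free (3, 2, 5, 6) (insufficient r4)
  india cannot run: need (5, 3, 2, 4) vs free (3, 2, 5, 6) (insufficient r1 and r4)
  echo cannot run: need (1, 3, 4, 1) vs free (3, 2, 5, 6) (insufficient r4)
  foxtrot cannot run: need (5, 5, 2, 4) vs free (3, 2, 5, 6) (insufficient r1 and r4)


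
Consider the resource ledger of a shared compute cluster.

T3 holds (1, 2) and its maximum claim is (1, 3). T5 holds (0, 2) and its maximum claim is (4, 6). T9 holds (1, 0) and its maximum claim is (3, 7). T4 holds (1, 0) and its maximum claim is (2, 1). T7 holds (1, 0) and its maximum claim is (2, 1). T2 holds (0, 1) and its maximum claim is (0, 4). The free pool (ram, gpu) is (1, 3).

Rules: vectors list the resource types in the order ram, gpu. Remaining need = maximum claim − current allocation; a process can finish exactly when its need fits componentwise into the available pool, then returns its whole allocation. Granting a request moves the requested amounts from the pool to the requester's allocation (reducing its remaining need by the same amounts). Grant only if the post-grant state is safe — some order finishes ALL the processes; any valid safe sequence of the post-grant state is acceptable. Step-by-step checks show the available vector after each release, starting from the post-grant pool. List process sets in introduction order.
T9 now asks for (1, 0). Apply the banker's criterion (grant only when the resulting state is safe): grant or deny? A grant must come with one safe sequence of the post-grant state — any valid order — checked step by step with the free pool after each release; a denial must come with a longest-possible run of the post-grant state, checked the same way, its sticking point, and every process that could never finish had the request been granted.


DENY — the pretend-granted state is unsafe.
Key observation: after T3, T2, T7, T4 the pool peaks at (3, 6), and each blocked process is short somewhere: T5 on ram; T9 on gpu.
Pretend the grant happened; the run T3, T2, T7, T4 goes as far as possible. Check, step by step:
  pool = (0, 3)
  run T3 (needs (0, 1), free (0, 3)); after release of (1, 2) the pool is (1, 5)
  run T2 (needs (0, 3), free (1, 5)); after release of (0, 1) the pool is (1, 6)
  run T7 (needs (1, 1), free (1, 6)); after release of (1, 0) the pool is (2, 6)
  run T4 (needs (1, 1), free (2, 6)); after release of (1, 0) the pool is (3, 6)
  T5 cannot run: need (4, 4) vs free (3, 6) (insufficient ram)
  T9 cannot run: need (1, 7) vs free (3, 6) (insufficient gpu)
Had the request been granted, T5 and T9 could never finish.


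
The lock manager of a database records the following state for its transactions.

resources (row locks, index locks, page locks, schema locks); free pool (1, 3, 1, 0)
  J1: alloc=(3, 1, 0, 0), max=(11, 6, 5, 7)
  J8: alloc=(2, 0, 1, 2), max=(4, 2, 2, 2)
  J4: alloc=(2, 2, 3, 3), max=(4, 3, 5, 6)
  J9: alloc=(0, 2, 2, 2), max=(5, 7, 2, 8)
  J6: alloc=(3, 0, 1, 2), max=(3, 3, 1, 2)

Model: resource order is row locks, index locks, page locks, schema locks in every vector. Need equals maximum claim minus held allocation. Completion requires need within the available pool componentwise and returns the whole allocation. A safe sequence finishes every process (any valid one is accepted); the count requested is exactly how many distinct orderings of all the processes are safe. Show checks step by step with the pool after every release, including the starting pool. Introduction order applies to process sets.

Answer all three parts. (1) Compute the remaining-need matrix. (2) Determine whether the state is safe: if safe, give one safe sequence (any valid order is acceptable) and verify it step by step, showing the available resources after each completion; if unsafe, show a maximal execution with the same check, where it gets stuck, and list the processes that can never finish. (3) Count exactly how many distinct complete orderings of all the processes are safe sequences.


(1) Need matrix, components ordered row locks, index locks, page locks, schema locks:
  J1: (8, 5, 5, 7)
  J8: (2, 2, 1, 0)
  J4: (2, 1, 2, 3)
  J9: (5, 5, 0, 6)
  J6: (0, 3, 0, 0)
(2) SAFE — a valid safe sequence is J6, J8, J4, J1, J9.
Key observation: J6 marks the first exact bind of the order: its need (0, 3, 0, 0) fits the free (1, 3, 1, 0) with zero slack on a requested resource.
Walking it through:
  pool = (1, 3, 1, 0)
  J6: need (0, 3, 0, 0) fits (1, 3, 1, 0); releases (3, 0, 1, 2), pool now (4, 3, 2, 2)
  J8: need (2, 2, 1, 0) fits (4, 3, 2, 2); releases (2, 0, 1, 2), pool now (6, 3, 3, 4)
  J4: need (2, 1, 2, 3) fits (6, 3, 3, 4); releases (2, 2, 3, 3), pool now (8, 5, 6, 7)
  J1: need (8, 5, 5, 7) fits (8, 5, 6, 7); releases (3, 1, 0, 0), pool now (11, 6, 6, 7)
  J9: need (5, 5, 0, 6) fits (11, 6, 6, 7); releases (0, 2, 2, 2), pool now (11, 8, 8, 9)
(3) Precisely 2 of the possible complete orderings are safe sequences.


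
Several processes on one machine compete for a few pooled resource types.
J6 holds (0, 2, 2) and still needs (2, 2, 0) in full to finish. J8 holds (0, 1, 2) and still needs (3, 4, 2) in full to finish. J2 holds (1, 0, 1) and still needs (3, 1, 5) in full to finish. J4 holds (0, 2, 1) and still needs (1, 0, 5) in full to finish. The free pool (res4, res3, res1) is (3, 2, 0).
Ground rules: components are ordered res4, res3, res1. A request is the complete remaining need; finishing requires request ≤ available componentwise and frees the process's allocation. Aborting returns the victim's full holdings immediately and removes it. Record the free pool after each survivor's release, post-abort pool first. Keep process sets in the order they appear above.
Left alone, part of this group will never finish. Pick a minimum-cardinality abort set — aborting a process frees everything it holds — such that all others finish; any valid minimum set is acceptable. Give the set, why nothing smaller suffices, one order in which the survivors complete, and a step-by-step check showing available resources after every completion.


Minimum abort set: J4.
Key observation: before aborting J4, J2 was permanently blocked — no order could ever run it; afterwards it completes at step 3.
Minimality: the empty abort set fails — the state is deadlocked as it stands.
Survivors finish in the order: J6, J8, J2. Check, step by step (pool after the aborts first):
  pool = (3, 4, 1)
  J6: need (2, 2, 0) fits (3, 4, 1); releases (0, 2, 2), pool now (3, 6, 3)
  J8: need (3, 4, 2) fits (3, 6, 3); releases (0, 1, 2), pool now (3, 7, 5)
  J2: need (3, 1, 5) fits (3, 7, 5); releases (1, 0, 1), pool now (4, 7, 6)


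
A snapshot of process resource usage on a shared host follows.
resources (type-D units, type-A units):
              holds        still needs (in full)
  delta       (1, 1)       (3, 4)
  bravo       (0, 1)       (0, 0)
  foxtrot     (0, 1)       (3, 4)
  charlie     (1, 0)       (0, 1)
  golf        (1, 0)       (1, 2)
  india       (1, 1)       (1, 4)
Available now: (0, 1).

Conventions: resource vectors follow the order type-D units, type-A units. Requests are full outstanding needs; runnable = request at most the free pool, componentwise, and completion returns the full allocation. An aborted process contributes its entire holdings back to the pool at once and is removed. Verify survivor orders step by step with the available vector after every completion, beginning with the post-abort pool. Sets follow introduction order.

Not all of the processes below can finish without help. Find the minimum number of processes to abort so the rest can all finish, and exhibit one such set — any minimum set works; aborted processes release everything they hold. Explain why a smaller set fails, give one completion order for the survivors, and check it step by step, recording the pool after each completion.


Minimum abort set: delta and foxtrot.
Key observation: india was stuck for good until delta and foxtrot gave back (1, 2); in the order shown it finishes at step 2.
No one abort is enough; case by case: delta alone leaves foxtrot blocked (short on type-A units); bravo alone leaves delta blocked (short on type-D units and type-A units); foxtrot alone leaves delta blocked (short on type-D units and type-A units); charlie alone leaves delta blocked (short on type-D units and type-A units); golf alone leaves delta blocked (short on type-D units and type-A units); india alone leaves delta blocked (short on type-A units).
One survivor order: bravo, india, golf, charlie. Step-by-step check (post-abort pool first):
  pool = (1, 3)
  bravo: need (0, 0) fits (1, 3); releases (0, 1), pool now (1, 4)
  india: need (1, 4) fits (1, 4); releases (1, 1), pool now (2, 5)
  golf: need (1, 2) fits (2, 5); releases (1, 0), pool now (3, 5)
  charlie: need (0, 1) fits (3, 5); releases (1, 0), pool now (4, 5)


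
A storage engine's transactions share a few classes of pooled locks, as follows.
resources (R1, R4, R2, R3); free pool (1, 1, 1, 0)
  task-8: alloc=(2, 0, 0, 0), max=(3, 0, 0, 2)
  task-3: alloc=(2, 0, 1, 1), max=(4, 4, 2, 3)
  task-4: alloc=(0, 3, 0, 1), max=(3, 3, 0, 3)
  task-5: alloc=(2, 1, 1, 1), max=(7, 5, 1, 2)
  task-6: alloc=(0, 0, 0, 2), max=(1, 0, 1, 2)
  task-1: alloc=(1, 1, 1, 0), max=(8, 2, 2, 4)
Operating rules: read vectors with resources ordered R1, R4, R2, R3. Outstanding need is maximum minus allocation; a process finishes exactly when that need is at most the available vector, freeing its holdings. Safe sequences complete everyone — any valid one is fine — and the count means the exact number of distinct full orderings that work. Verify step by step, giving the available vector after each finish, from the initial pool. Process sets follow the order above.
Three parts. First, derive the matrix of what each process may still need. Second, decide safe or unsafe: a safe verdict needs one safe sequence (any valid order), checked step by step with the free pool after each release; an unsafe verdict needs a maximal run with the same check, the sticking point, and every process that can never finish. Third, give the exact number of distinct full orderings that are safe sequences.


(1) Need matrix, components ordered R1, R4, R2, R3:
  task-8: (1, 0, 0, 2)
  task-3: (2, 4, 1, 2)
  task-4: (3, 0, 0, 2)
  task-5: (5, 4, 0, 1)
  task-6: (1, 0, 1, 0)
  task-1: (7, 1, 1, 4)
(2) The state is SAFE; one workable sequence: task-6, task-8, task-4, task-3, task-5, task-1.
Key observation: reading the order forward, task-6 is the first process whose need (1, 0, 1, 0) meets the free pool (1, 1, 1, 0) exactly on a resource it requests.
Walking it through:
  pool = (1, 1, 1, 0)
  run task-6 (needs (1, 0, 1, 0), free (1, 1, 1, 0)); after release of (0, 0, 0, 2) the pool is (1, 1, 1, 2)
  run task-8 (needs (1, 0, 0, 2), free (1, 1, 1, 2)); after release of (2, 0, 0, 0) the pool is (3, 1, 1, 2)
  run task-4 (needs (3, 0, 0, 2), free (3, 1, 1, 2)); after release of (0, 3, 0, 1) the pool is (3, 4, 1, 3)
  run task-3 (needs (2, 4, 1, 2), free (3, 4, 1, 3)); after release of (2, 0, 1, 1) the pool is (5, 4, 2, 4)
  run task-5 (needs (5, 4, 0, 1), free (5, 4, 2, 4)); after release of (2, 1, 1, 1) the pool is (7, 5, 3, 5)
  run task-1 (needs (7, 1, 1, 4), free (7, 5, 3, 5)); after release of (1, 1, 1, 0) the pool is (8, 6, 4, 5)
(3) Precisely 1 of the possible complete orderings is a safe sequence.


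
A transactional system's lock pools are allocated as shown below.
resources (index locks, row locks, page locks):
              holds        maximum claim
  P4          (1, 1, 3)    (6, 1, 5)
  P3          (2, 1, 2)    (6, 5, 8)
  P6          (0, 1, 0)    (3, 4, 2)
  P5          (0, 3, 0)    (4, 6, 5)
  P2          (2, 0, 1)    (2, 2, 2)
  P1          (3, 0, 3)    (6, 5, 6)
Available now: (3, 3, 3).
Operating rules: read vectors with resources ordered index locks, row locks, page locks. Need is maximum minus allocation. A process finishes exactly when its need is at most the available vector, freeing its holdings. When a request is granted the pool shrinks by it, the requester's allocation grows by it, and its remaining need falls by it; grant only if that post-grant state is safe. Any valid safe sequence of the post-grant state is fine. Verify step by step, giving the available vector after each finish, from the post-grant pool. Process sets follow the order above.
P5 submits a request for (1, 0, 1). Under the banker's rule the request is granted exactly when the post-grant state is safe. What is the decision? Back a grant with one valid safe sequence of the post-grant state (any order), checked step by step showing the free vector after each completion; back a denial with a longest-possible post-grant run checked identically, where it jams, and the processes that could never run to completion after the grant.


DENY: after the grant no complete ordering would exist.
Key observation: after P2, P6 the pool peaks at (4, 4, 3), and each blocked process is short somewhere: P4 on index locks; P3 on page locks; P5 on page locks; P1 on row locks.
After a pretend grant, a maximal execution: P2, P6 — then nothing else fits. Step-by-step check:
  pool = (2, 3, 2)
  P2 needs (0, 2, 1) <= (2, 3, 2) -> finishes; pool += (2, 0, 1) = (4, 3, 3)
  P6 needs (3, 3, 2) <= (4, 3, 3) -> finishes; pool += (0, 1, 0) = (4, 4, 3)
  blocked: P4 wants (5, 0, 2), pool (4, 4, 3) — not enough index locks
  blocked: P3 wants (4, 4, 6), pool (4, 4, 3) — not enough page locks
  blocked: P5 wants (3, 3, 4), pool (4, 4, 3) — not enough page locks
  blocked: P1 wants (3, 5, 3), pool (4, 4, 3) — not enough row locks
Had the request been granted, P4, P3, P5 and P1 could never finish.
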